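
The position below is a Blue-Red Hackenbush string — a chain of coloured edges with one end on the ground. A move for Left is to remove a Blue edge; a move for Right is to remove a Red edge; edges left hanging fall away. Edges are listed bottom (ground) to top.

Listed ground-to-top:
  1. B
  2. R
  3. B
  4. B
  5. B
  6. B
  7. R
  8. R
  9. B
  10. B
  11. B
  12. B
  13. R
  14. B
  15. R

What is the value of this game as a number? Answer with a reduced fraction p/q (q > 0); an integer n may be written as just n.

1 of 15 · B · max L 0 · min R +∞ ⇒ 1
2 of 15 · BR · max L 0 · min R 1 ⇒ 1/2
3 of 15 · BRB · max L 1/2 · min R 1 ⇒ 3/4
4 of 15 · BRBB · max L 3/4 · min R 1 ⇒ 7/8
5 of 15 · BRBBB · max L 7/8 · min R 1 ⇒ 15/16
6 of 15 · BRBBBB · max L 15/16 · min R 1 ⇒ 31/32
7 of 15 · BRBBBBR · max L 15/16 · min R 31/32 ⇒ 61/64
8 of 15 · BRBBBBRR · max L 15/16 · min R 61/64 ⇒ 121/128
9 of 15 · BRBBBBRRB · max L 121/128 · min R 61/64 ⇒ 243/256
10 of 15 · BRBBBBRRBB · max L 243/256 · min R 61/64 ⇒ 487/512
11 of 15 · BRBBBBRRBBB · max L 487/512 · min R 61/64 ⇒ 975/1024
12 of 15 · BRBBBBRRBBBB · max L 975/1024 · min R 61/64 ⇒ 1951/2048
13 of 15 · BRBBBBRRBBBBR · max L 975/1024 · min R 1951/2048 ⇒ 3901/4096
14 of 15 · BRBBBBRRBBBBRB · max L 3901/4096 · min R 1951/2048 ⇒ 7803/8192
15 of 15 · BRBBBBRRBBBBRBR · max L 3901/4096 · min R 7803/8192 ⇒ 15605/16384

15605/16384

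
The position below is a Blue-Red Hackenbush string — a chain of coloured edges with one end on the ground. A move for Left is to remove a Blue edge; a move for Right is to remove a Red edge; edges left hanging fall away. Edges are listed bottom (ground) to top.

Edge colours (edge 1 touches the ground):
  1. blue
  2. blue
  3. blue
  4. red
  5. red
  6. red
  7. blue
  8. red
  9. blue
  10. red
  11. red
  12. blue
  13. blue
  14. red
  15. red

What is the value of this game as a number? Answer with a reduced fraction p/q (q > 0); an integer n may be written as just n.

8857/4096

Prefix values for blue blue blue red red red blue red blue red red blue blue red red via {L|R} + simplicity:
b: Left { 0 }, Right { (no moves) } => simplest 1
bb: Left { 0; 1 }, Right { (no moves) } => simplest 2
bbb: Left { 0; 1; 2 }, Right { (no moves) } => simplest 3
bbbr: Left { 0; 1; 2 }, Right { 3 } => simplest 5/2
bbbrr: Left { 0; 1; 2 }, Right { 5/2; 3 } => simplest 9/4
bbbrrr: Left { 0; 1; 2 }, Right { 9/4; 5/2; 3 } => simplest 17/8
bbbrrrb: Left { 0; 1; 2; 17/8 }, Right { 9/4; 5/2; 3 } => simplest 35/16
bbbrrrbr: Left { 0; 1; 2; 17/8 }, Right { 35/16; 9/4; 5/2; 3 } => simplest 69/32
bbbrrrbrb: Left { 0; 1; 2; 17/8; 69/32 }, Right { 35/16; 9/4; 5/2; 3 } => simplest 139/64
bbbrrrbrbr: Left { 0; 1; 2; 17/8; 69/32 }, Right { 139/64; 35/16; 9/4; 5/2; 3 } => simplest 277/128
bbbrrrbrbrr: Left { 0; 1; 2; 17/8; 69/32 }, Right { 277/128; 139/64; 35/16; 9/4; 5/2; 3 } => simplest 553/256
bbbrrrbrbrrb: Left { 0; 1; 2; 17/8; 69/32; 553/256 }, Right { 277/128; 139/64; 35/16; 9/4; 5/2; 3 } => simplest 1107/512
bbbrrrbrbrrbb: Left { 0; 1; 2; 17/8; 69/32; 553/256; 1107/512 }, Right { 277/128; 139/64; 35/16; 9/4; 5/2; 3 } => simplest 2215/1024
bbbrrrbrbrrbbr: Left { 0; 1; 2; 17/8; 69/32; 553/256; 1107/512 }, Right { 2215/1024; 277/128; 139/64; 35/16; 9/4; 5/2; 3 } => simplest 4429/2048
bbbrrrbrbrrbbrr: Left { 0; 1; 2; 17/8; 69/32; 553/256; 1107/512 }, Right { 4429/2048; 2215/1024; 277/128; 139/64; 35/16; 9/4; 5/2; 3 } => simplest 8857/4096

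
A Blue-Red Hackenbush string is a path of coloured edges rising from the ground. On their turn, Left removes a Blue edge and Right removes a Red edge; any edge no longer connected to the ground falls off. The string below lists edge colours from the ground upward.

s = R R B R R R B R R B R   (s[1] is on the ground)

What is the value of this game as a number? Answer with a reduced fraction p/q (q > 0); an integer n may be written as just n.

R: Left { none }, Right { 0 } => simplest -1
RR: Left { none }, Right { -1, 0 } => simplest -2
RRB: Left { -2 }, Right { -1, 0 } => simplest -3/2
RRBR: Left { -2 }, Right { -3/2, -1, 0 } => simplest -7/4
RRBRR: Left { -2 }, Right { -7/4, -3/2, -1, 0 } => simplest -15/8
RRBRRR: Left { -2 }, Right { -15/8, -7/4, -3/2, -1, 0 } => simplest -31/16
RRBRRRB: Left { -2, -31/16 }, Right { -15/8, -7/4, -3/2, -1, 0 } => simplest -61/32
RRBRRRBR: Left { -2, -31/16 }, Right { -61/32, -15/8, -7/4, -3/2, -1, 0 } => simplest -123/64
RRBRRRBRR: Left { -2, -31/16 }, Right { -123/64, -61/32, -15/8, -7/4, -3/2, -1, 0 } => simplest -247/128
RRBRRRBRRB: Left { -2, -31/16, -247/128 }, Right { -123/64, -61/32, -15/8, -7/4, -3/2, -1, 0 } => simplest -493/256
RRBRRRBRRBR: Left { -2, -31/16, -247/128 }, Right { -493/256, -123/64, -61/32, -15/8, -7/4, -3/2, -1, 0 } => simplest -987/512

-987/512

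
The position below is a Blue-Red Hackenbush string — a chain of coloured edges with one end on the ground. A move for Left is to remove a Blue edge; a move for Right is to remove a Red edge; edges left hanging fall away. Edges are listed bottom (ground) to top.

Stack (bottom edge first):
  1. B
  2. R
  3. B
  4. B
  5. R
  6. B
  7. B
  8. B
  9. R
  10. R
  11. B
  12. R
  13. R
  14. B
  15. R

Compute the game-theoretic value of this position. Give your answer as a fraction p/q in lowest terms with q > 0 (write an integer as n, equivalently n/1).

14117/16384

val_1 [B]  L=[0]  R=[∅]  so 1
val_2 [BR]  L=[0]  R=[1]  so 1/2
val_3 [BRB]  L=[0, 1/2]  R=[1]  so 3/4
val_4 [BRBB]  L=[0, 1/2, 3/4]  R=[1]  so 7/8
val_5 [BRBBR]  L=[0, 1/2, 3/4]  R=[7/8, 1]  so 13/16
val_6 [BRBBRB]  L=[0, 1/2, 3/4, 13/16]  R=[7/8, 1]  so 27/32
val_7 [BRBBRBB]  L=[0, 1/2, 3/4, 13/16, 27/32]  R=[7/8, 1]  so 55/64
val_8 [BRBBRBBB]  L=[0, 1/2, 3/4, 13/16, 27/32, 55/64]  R=[7/8, 1]  so 111/128
val_9 [BRBBRBBBR]  L=[0, 1/2, 3/4, 13/16, 27/32, 55/64]  R=[111/128, 7/8, 1]  so 221/256
val_10 [BRBBRBBBRR]  L=[0, 1/2, 3/4, 13/16, 27/32, 55/64]  R=[221/256, 111/128, 7/8, 1]  so 441/512
val_11 [BRBBRBBBRRB]  L=[0, 1/2, 3/4, 13/16, 27/32, 55/64, 441/512]  R=[221/256, 111/128, 7/8, 1]  so 883/1024
val_12 [BRBBRBBBRRBR]  L=[0, 1/2, 3/4, 13/16, 27/32, 55/64, 441/512]  R=[883/1024, 221/256, 111/128, 7/8, 1]  so 1765/2048
val_13 [BRBBRBBBRRBRR]  L=[0, 1/2, 3/4, 13/16, 27/32, 55/64, 441/512]  R=[1765/2048, 883/1024, 221/256, 111/128, 7/8, 1]  so 3529/4096
val_14 [BRBBRBBBRRBRRB]  L=[0, 1/2, 3/4, 13/16, 27/32, 55/64, 441/512, 3529/4096]  R=[1765/2048, 883/1024, 221/256, 111/128, 7/8, 1]  so 7059/8192
val_15 [BRBBRBBBRRBRRBR]  L=[0, 1/2, 3/4, 13/16, 27/32, 55/64, 441/512, 3529/4096]  R=[7059/8192, 1765/2048, 883/1024, 221/256, 111/128, 7/8, 1]  so 14117/16384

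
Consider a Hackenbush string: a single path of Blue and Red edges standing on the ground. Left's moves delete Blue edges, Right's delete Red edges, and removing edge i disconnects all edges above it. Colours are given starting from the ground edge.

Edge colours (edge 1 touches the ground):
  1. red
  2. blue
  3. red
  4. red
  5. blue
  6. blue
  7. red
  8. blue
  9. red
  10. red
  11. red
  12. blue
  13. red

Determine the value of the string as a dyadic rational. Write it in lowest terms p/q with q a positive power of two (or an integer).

-3259/4096

1 of 13 · r · max L −∞ · min R 0 = -1
2 of 13 · rb · max L -1 · min R 0 = -1/2
3 of 13 · rbr · max L -1 · min R -1/2 = -3/4
4 of 13 · rbrr · max L -1 · min R -3/4 = -7/8
5 of 13 · rbrrb · max L -7/8 · min R -3/4 = -13/16
6 of 13 · rbrrbb · max L -13/16 · min R -3/4 = -25/32
7 of 13 · rbrrbbr · max L -13/16 · min R -25/32 = -51/64
8 of 13 · rbrrbbrb · max L -51/64 · min R -25/32 = -101/128
9 of 13 · rbrrbbrbr · max L -51/64 · min R -101/128 = -203/256
10 of 13 · rbrrbbrbrr · max L -51/64 · min R -203/256 = -407/512
11 of 13 · rbrrbbrbrrr · max L -51/64 · min R -407/512 = -815/1024
12 of 13 · rbrrbbrbrrrb · max L -815/1024 · min R -407/512 = -1629/2048
13 of 13 · rbrrbbrbrrrbr · max L -815/1024 · min R -1629/2048 = -3259/4096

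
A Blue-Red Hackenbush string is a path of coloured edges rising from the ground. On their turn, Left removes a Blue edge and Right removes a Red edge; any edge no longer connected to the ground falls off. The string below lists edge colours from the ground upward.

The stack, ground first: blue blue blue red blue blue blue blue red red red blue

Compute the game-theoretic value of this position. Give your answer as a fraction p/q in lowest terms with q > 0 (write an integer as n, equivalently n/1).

b: Left { 0 }, Right { none } → simplest 1
bb: Left { 0 1 }, Right { none } → simplest 2
bbb: Left { 0 1 2 }, Right { none } → simplest 3
bbbr: Left { 0 1 2 }, Right { 3 } → simplest 5/2
bbbrb: Left { 0 1 2 5/2 }, Right { 3 } → simplest 11/4
bbbrbb: Left { 0 1 2 5/2 11/4 }, Right { 3 } → simplest 23/8
bbbrbbb: Left { 0 1 2 5/2 11/4 23/8 }, Right { 3 } → simplest 47/16
bbbrbbbb: Left { 0 1 2 5/2 11/4 23/8 47/16 }, Right { 3 } → simplest 95/32
bbbrbbbbr: Left { 0 1 2 5/2 11/4 23/8 47/16 }, Right { 95/32 3 } → simplest 189/64
bbbrbbbbrr: Left { 0 1 2 5/2 11/4 23/8 47/16 }, Right { 189/64 95/32 3 } → simplest 377/128
bbbrbbbbrrr: Left { 0 1 2 5/2 11/4 23/8 47/16 }, Right { 377/128 189/64 95/32 3 } → simplest 753/256
bbbrbbbbrrrb: Left { 0 1 2 5/2 11/4 23/8 47/16 753/256 }, Right { 377/128 189/64 95/32 3 } → simplest 1507/512

1507/512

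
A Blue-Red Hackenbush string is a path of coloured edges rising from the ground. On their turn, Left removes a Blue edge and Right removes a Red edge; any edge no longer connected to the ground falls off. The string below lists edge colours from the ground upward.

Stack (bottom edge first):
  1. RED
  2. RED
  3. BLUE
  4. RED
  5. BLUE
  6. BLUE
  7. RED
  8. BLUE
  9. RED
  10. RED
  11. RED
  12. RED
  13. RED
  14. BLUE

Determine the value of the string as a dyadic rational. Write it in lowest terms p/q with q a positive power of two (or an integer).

edge 1 of 14 (RED): { (no moves) | 0 } ⇒ -1
edge 2 of 14 (RED): { (no moves) | -1, 0 } ⇒ -2
edge 3 of 14 (BLUE): { -2 | -1, 0 } ⇒ -3/2
edge 4 of 14 (RED): { -2 | -3/2, -1, 0 } ⇒ -7/4
edge 5 of 14 (BLUE): { -2, -7/4 | -3/2, -1, 0 } ⇒ -13/8
edge 6 of 14 (BLUE): { -2, -7/4, -13/8 | -3/2, -1, 0 } ⇒ -25/16
edge 7 of 14 (RED): { -2, -7/4, -13/8 | -25/16, -3/2, -1, 0 } ⇒ -51/32
edge 8 of 14 (BLUE): { -2, -7/4, -13/8, -51/32 | -25/16, -3/2, -1, 0 } ⇒ -101/64
edge 9 of 14 (RED): { -2, -7/4, -13/8, -51/32 | -101/64, -25/16, -3/2, -1, 0 } ⇒ -203/128
edge 10 of 14 (RED): { -2, -7/4, -13/8, -51/32 | -203/128, -101/64, -25/16, -3/2, -1, 0 } ⇒ -407/256
edge 11 of 14 (RED): { -2, -7/4, -13/8, -51/32 | -407/256, -203/128, -101/64, -25/16, -3/2, -1, 0 } ⇒ -815/512
edge 12 of 14 (RED): { -2, -7/4, -13/8, -51/32 | -815/512, -407/256, -203/128, -101/64, -25/16, -3/2, -1, 0 } ⇒ -1631/1024
edge 13 of 14 (RED): { -2, -7/4, -13/8, -51/32 | -1631/1024, -815/512, -407/256, -203/128, -101/64, -25/16, -3/2, -1, 0 } ⇒ -3263/2048
edge 14 of 14 (BLUE): { -2, -7/4, -13/8, -51/32, -3263/2048 | -1631/1024, -815/512, -407/256, -203/128, -101/64, -25/16, -3/2, -1, 0 } ⇒ -6525/4096

-6525/4096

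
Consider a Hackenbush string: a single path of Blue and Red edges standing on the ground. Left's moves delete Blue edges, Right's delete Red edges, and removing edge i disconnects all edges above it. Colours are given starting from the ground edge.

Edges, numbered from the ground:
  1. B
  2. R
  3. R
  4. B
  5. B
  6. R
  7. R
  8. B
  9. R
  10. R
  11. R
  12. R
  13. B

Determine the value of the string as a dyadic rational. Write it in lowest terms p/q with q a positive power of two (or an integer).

1603/4096

1 of 13 · B · max L 0 · min R +∞ — 1
2 of 13 · BR · max L 0 · min R 1 — 1/2
3 of 13 · BRR · max L 0 · min R 1/2 — 1/4
4 of 13 · BRRB · max L 1/4 · min R 1/2 — 3/8
5 of 13 · BRRBB · max L 3/8 · min R 1/2 — 7/16
6 of 13 · BRRBBR · max L 3/8 · min R 7/16 — 13/32
7 of 13 · BRRBBRR · max L 3/8 · min R 13/32 — 25/64
8 of 13 · BRRBBRRB · max L 25/64 · min R 13/32 — 51/128
9 of 13 · BRRBBRRBR · max L 25/64 · min R 51/128 — 101/256
10 of 13 · BRRBBRRBRR · max L 25/64 · min R 101/256 — 201/512
11 of 13 · BRRBBRRBRRR · max L 25/64 · min R 201/512 — 401/1024
12 of 13 · BRRBBRRBRRRR · max L 25/64 · min R 401/1024 — 801/2048
13 of 13 · BRRBBRRBRRRRB · max L 801/2048 · min R 401/1024 — 1603/4096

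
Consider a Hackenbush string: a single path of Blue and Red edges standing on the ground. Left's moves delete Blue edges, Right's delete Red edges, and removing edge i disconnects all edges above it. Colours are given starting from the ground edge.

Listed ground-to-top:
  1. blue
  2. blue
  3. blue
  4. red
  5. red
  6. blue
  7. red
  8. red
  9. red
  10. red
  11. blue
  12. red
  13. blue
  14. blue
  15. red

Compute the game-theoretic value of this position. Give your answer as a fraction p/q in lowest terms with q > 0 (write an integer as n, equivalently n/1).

9261/4096

G_1 [b]  L=[0]  R=[—]  -> 1
G_2 [bb]  L=[0; 1]  R=[—]  -> 2
G_3 [bbb]  L=[0; 1; 2]  R=[—]  -> 3
G_4 [bbbr]  L=[0; 1; 2]  R=[3]  -> 5/2
G_5 [bbbrr]  L=[0; 1; 2]  R=[5/2; 3]  -> 9/4
G_6 [bbbrrb]  L=[0; 1; 2; 9/4]  R=[5/2; 3]  -> 19/8
G_7 [bbbrrbr]  L=[0; 1; 2; 9/4]  R=[19/8; 5/2; 3]  -> 37/16
G_8 [bbbrrbrr]  L=[0; 1; 2; 9/4]  R=[37/16; 19/8; 5/2; 3]  -> 73/32
G_9 [bbbrrbrrr]  L=[0; 1; 2; 9/4]  R=[73/32; 37/16; 19/8; 5/2; 3]  -> 145/64
G_10 [bbbrrbrrrr]  L=[0; 1; 2; 9/4]  R=[145/64; 73/32; 37/16; 19/8; 5/2; 3]  -> 289/128
G_11 [bbbrrbrrrrb]  L=[0; 1; 2; 9/4; 289/128]  R=[145/64; 73/32; 37/16; 19/8; 5/2; 3]  -> 579/256
G_12 [bbbrrbrrrrbr]  L=[0; 1; 2; 9/4; 289/128]  R=[579/256; 145/64; 73/32; 37/16; 19/8; 5/2; 3]  -> 1157/512
G_13 [bbbrrbrrrrbrb]  L=[0; 1; 2; 9/4; 289/128; 1157/512]  R=[579/256; 145/64; 73/32; 37/16; 19/8; 5/2; 3]  -> 2315/1024
G_14 [bbbrrbrrrrbrbb]  L=[0; 1; 2; 9/4; 289/128; 1157/512; 2315/1024]  R=[579/256; 145/64; 73/32; 37/16; 19/8; 5/2; 3]  -> 4631/2048
G_15 [bbbrrbrrrrbrbbr]  L=[0; 1; 2; 9/4; 289/128; 1157/512; 2315/1024]  R=[4631/2048; 579/256; 145/64; 73/32; 37/16; 19/8; 5/2; 3]  -> 9261/4096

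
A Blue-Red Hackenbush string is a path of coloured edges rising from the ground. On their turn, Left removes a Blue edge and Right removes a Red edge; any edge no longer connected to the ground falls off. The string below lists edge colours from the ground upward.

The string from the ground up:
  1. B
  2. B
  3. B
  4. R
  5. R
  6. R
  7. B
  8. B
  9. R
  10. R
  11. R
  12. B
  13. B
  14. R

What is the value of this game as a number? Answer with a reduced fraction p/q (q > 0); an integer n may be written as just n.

4493/2048

Build v(s[:k]) for k = 1..14, string s = B B B R R R B B R R R B B R.
B: Left { 0 }, Right {  } → simplest 1
BB: Left { 0 1 }, Right {  } → simplest 2
BBB: Left { 0 1 2 }, Right {  } → simplest 3
BBBR: Left { 0 1 2 }, Right { 3 } → simplest 5/2
BBBRR: Left { 0 1 2 }, Right { 5/2 3 } → simplest 9/4
BBBRRR: Left { 0 1 2 }, Right { 9/4 5/2 3 } → simplest 17/8
BBBRRRB: Left { 0 1 2 17/8 }, Right { 9/4 5/2 3 } → simplest 35/16
BBBRRRBB: Left { 0 1 2 17/8 35/16 }, Right { 9/4 5/2 3 } → simplest 71/32
BBBRRRBBR: Left { 0 1 2 17/8 35/16 }, Right { 71/32 9/4 5/2 3 } → simplest 141/64
BBBRRRBBRR: Left { 0 1 2 17/8 35/16 }, Right { 141/64 71/32 9/4 5/2 3 } → simplest 281/128
BBBRRRBBRRR: Left { 0 1 2 17/8 35/16 }, Right { 281/128 141/64 71/32 9/4 5/2 3 } → simplest 561/256
BBBRRRBBRRRB: Left { 0 1 2 17/8 35/16 561/256 }, Right { 281/128 141/64 71/32 9/4 5/2 3 } → simplest 1123/512
BBBRRRBBRRRBB: Left { 0 1 2 17/8 35/16 561/256 1123/512 }, Right { 281/128 141/64 71/32 9/4 5/2 3 } → simplest 2247/1024
BBBRRRBBRRRBBR: Left { 0 1 2 17/8 35/16 561/256 1123/512 }, Right { 2247/1024 281/128 141/64 71/32 9/4 5/2 3 } → simplest 4493/2048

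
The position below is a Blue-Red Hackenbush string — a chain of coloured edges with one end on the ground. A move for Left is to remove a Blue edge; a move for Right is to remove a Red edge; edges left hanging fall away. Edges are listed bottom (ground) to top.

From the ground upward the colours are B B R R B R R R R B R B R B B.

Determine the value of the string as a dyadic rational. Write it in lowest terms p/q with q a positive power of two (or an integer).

10327/8192

Build G(s[:k]) for k = 1..15, string s = B B R R B R R R R B R B R B B.
edge 1 of 15 (B): { 0 | (no moves) } ⇒ 1
edge 2 of 15 (B): { 0 1 | (no moves) } ⇒ 2
edge 3 of 15 (R): { 0 1 | 2 } ⇒ 3/2
edge 4 of 15 (R): { 0 1 | 3/2 2 } ⇒ 5/4
edge 5 of 15 (B): { 0 1 5/4 | 3/2 2 } ⇒ 11/8
edge 6 of 15 (R): { 0 1 5/4 | 11/8 3/2 2 } ⇒ 21/16
edge 7 of 15 (R): { 0 1 5/4 | 21/16 11/8 3/2 2 } ⇒ 41/32
edge 8 of 15 (R): { 0 1 5/4 | 41/32 21/16 11/8 3/2 2 } ⇒ 81/64
edge 9 of 15 (R): { 0 1 5/4 | 81/64 41/32 21/16 11/8 3/2 2 } ⇒ 161/128
edge 10 of 15 (B): { 0 1 5/4 161/128 | 81/64 41/32 21/16 11/8 3/2 2 } ⇒ 323/256
edge 11 of 15 (R): { 0 1 5/4 161/128 | 323/256 81/64 41/32 21/16 11/8 3/2 2 } ⇒ 645/512
edge 12 of 15 (B): { 0 1 5/4 161/128 645/512 | 323/256 81/64 41/32 21/16 11/8 3/2 2 } ⇒ 1291/1024
edge 13 of 15 (R): { 0 1 5/4 161/128 645/512 | 1291/1024 323/256 81/64 41/32 21/16 11/8 3/2 2 } ⇒ 2581/2048
edge 14 of 15 (B): { 0 1 5/4 161/128 645/512 2581/2048 | 1291/1024 323/256 81/64 41/32 21/16 11/8 3/2 2 } ⇒ 5163/4096
edge 15 of 15 (B): { 0 1 5/4 161/128 645/512 2581/2048 5163/4096 | 1291/1024 323/256 81/64 41/32 21/16 11/8 3/2 2 } ⇒ 10327/8192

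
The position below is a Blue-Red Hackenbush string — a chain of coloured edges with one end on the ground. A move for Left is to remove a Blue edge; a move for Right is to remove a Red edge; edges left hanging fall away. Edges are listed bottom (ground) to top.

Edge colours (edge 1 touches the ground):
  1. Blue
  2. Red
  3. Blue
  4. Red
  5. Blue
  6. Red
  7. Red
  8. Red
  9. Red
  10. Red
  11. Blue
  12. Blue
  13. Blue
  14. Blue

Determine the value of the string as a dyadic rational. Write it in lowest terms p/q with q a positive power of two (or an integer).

5151/8192

Build v(s[:k]) for k = 1..14, string s = Blue Red Blue Red Blue Red Red Red Red Red Blue Blue Blue Blue.
B: Left { 0 }, Right { — } -> simplest 1
BR: Left { 0 }, Right { 1 } -> simplest 1/2
BRB: Left { 0, 1/2 }, Right { 1 } -> simplest 3/4
BRBR: Left { 0, 1/2 }, Right { 3/4, 1 } -> simplest 5/8
BRBRB: Left { 0, 1/2, 5/8 }, Right { 3/4, 1 } -> simplest 11/16
BRBRBR: Left { 0, 1/2, 5/8 }, Right { 11/16, 3/4, 1 } -> simplest 21/32
BRBRBRR: Left { 0, 1/2, 5/8 }, Right { 21/32, 11/16, 3/4, 1 } -> simplest 41/64
BRBRBRRR: Left { 0, 1/2, 5/8 }, Right { 41/64, 21/32, 11/16, 3/4, 1 } -> simplest 81/128
BRBRBRRRR: Left { 0, 1/2, 5/8 }, Right { 81/128, 41/64, 21/32, 11/16, 3/4, 1 } -> simplest 161/256
BRBRBRRRRR: Left { 0, 1/2, 5/8 }, Right { 161/256, 81/128, 41/64, 21/32, 11/16, 3/4, 1 } -> simplest 321/512
BRBRBRRRRRB: Left { 0, 1/2, 5/8, 321/512 }, Right { 161/256, 81/128, 41/64, 21/32, 11/16, 3/4, 1 } -> simplest 643/1024
BRBRBRRRRRBB: Left { 0, 1/2, 5/8, 321/512, 643/1024 }, Right { 161/256, 81/128, 41/64, 21/32, 11/16, 3/4, 1 } -> simplest 1287/2048
BRBRBRRRRRBBB: Left { 0, 1/2, 5/8, 321/512, 643/1024, 1287/2048 }, Right { 161/256, 81/128, 41/64, 21/32, 11/16, 3/4, 1 } -> simplest 2575/4096
BRBRBRRRRRBBBB: Left { 0, 1/2, 5/8, 321/512, 643/1024, 1287/2048, 2575/4096 }, Right { 161/256, 81/128, 41/64, 21/32, 11/16, 3/4, 1 } -> simplest 5151/8192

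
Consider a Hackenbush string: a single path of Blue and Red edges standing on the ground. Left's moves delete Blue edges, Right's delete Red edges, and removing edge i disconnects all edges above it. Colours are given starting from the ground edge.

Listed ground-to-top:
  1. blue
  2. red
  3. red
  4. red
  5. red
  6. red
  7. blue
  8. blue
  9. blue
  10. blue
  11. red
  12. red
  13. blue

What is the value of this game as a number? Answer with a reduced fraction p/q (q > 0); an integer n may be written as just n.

243/4096

Prefix values for blue red red red red red blue blue blue blue red red blue via {L|R} + simplicity:
edge 1 of 13 (blue): { 0 | · } gives 1
edge 2 of 13 (red): { 0 | 1 } gives 1/2
edge 3 of 13 (red): { 0 | 1/2 1 } gives 1/4
edge 4 of 13 (red): { 0 | 1/4 1/2 1 } gives 1/8
edge 5 of 13 (red): { 0 | 1/8 1/4 1/2 1 } gives 1/16
edge 6 of 13 (red): { 0 | 1/16 1/8 1/4 1/2 1 } gives 1/32
edge 7 of 13 (blue): { 0 1/32 | 1/16 1/8 1/4 1/2 1 } gives 3/64
edge 8 of 13 (blue): { 0 1/32 3/64 | 1/16 1/8 1/4 1/2 1 } gives 7/128
edge 9 of 13 (blue): { 0 1/32 3/64 7/128 | 1/16 1/8 1/4 1/2 1 } gives 15/256
edge 10 of 13 (blue): { 0 1/32 3/64 7/128 15/256 | 1/16 1/8 1/4 1/2 1 } gives 31/512
edge 11 of 13 (red): { 0 1/32 3/64 7/128 15/256 | 31/512 1/16 1/8 1/4 1/2 1 } gives 61/1024
edge 12 of 13 (red): { 0 1/32 3/64 7/128 15/256 | 61/1024 31/512 1/16 1/8 1/4 1/2 1 } gives 121/2048
edge 13 of 13 (blue): { 0 1/32 3/64 7/128 15/256 121/2048 | 61/1024 31/512 1/16 1/8 1/4 1/2 1 } gives 243/4096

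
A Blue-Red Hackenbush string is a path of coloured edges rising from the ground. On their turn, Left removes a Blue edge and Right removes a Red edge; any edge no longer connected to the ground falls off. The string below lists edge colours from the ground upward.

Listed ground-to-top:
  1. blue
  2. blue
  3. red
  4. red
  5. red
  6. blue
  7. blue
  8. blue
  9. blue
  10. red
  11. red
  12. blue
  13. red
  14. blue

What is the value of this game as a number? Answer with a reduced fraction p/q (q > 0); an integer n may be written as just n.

5067/4096

value(b) = { 0 | — } => 1
value(bb) = { 0,1 | — } => 2
value(bbr) = { 0,1 | 2 } => 3/2
value(bbrr) = { 0,1 | 3/2,2 } => 5/4
value(bbrrr) = { 0,1 | 5/4,3/2,2 } => 9/8
value(bbrrrb) = { 0,1,9/8 | 5/4,3/2,2 } => 19/16
value(bbrrrbb) = { 0,1,9/8,19/16 | 5/4,3/2,2 } => 39/32
value(bbrrrbbb) = { 0,1,9/8,19/16,39/32 | 5/4,3/2,2 } => 79/64
value(bbrrrbbbb) = { 0,1,9/8,19/16,39/32,79/64 | 5/4,3/2,2 } => 159/128
value(bbrrrbbbbr) = { 0,1,9/8,19/16,39/32,79/64 | 159/128,5/4,3/2,2 } => 317/256
value(bbrrrbbbbrr) = { 0,1,9/8,19/16,39/32,79/64 | 317/256,159/128,5/4,3/2,2 } => 633/512
value(bbrrrbbbbrrb) = { 0,1,9/8,19/16,39/32,79/64,633/512 | 317/256,159/128,5/4,3/2,2 } => 1267/1024
value(bbrrrbbbbrrbr) = { 0,1,9/8,19/16,39/32,79/64,633/512 | 1267/1024,317/256,159/128,5/4,3/2,2 } => 2533/2048
value(bbrrrbbbbrrbrb) = { 0,1,9/8,19/16,39/32,79/64,633/512,2533/2048 | 1267/1024,317/256,159/128,5/4,3/2,2 } => 5067/4096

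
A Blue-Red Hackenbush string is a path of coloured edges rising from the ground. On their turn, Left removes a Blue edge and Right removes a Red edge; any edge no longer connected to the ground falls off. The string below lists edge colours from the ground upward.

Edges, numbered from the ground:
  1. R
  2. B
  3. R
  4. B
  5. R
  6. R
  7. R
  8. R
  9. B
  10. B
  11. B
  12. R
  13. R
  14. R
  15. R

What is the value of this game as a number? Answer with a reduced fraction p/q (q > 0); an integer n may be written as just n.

-12063/16384

R: Left { (no moves) }, Right { 0 } gives simplest -1
RB: Left { -1 }, Right { 0 } gives simplest -1/2
RBR: Left { -1 }, Right { -1/2; 0 } gives simplest -3/4
RBRB: Left { -1; -3/4 }, Right { -1/2; 0 } gives simplest -5/8
RBRBR: Left { -1; -3/4 }, Right { -5/8; -1/2; 0 } gives simplest -11/16
RBRBRR: Left { -1; -3/4 }, Right { -11/16; -5/8; -1/2; 0 } gives simplest -23/32
RBRBRRR: Left { -1; -3/4 }, Right { -23/32; -11/16; -5/8; -1/2; 0 } gives simplest -47/64
RBRBRRRR: Left { -1; -3/4 }, Right { -47/64; -23/32; -11/16; -5/8; -1/2; 0 } gives simplest -95/128
RBRBRRRRB: Left { -1; -3/4; -95/128 }, Right { -47/64; -23/32; -11/16; -5/8; -1/2; 0 } gives simplest -189/256
RBRBRRRRBB: Left { -1; -3/4; -95/128; -189/256 }, Right { -47/64; -23/32; -11/16; -5/8; -1/2; 0 } gives simplest -377/512
RBRBRRRRBBB: Left { -1; -3/4; -95/128; -189/256; -377/512 }, Right { -47/64; -23/32; -11/16; -5/8; -1/2; 0 } gives simplest -753/1024
RBRBRRRRBBBR: Left { -1; -3/4; -95/128; -189/256; -377/512 }, Right { -753/1024; -47/64; -23/32; -11/16; -5/8; -1/2; 0 } gives simplest -1507/2048
RBRBRRRRBBBRR: Left { -1; -3/4; -95/128; -189/256; -377/512 }, Right { -1507/2048; -753/1024; -47/64; -23/32; -11/16; -5/8; -1/2; 0 } gives simplest -3015/4096
RBRBRRRRBBBRRR: Left { -1; -3/4; -95/128; -189/256; -377/512 }, Right { -3015/4096; -1507/2048; -753/1024; -47/64; -23/32; -11/16; -5/8; -1/2; 0 } gives simplest -6031/8192
RBRBRRRRBBBRRRR: Left { -1; -3/4; -95/128; -189/256; -377/512 }, Right { -6031/8192; -3015/4096; -1507/2048; -753/1024; -47/64; -23/32; -11/16; -5/8; -1/2; 0 } gives simplest -12063/16384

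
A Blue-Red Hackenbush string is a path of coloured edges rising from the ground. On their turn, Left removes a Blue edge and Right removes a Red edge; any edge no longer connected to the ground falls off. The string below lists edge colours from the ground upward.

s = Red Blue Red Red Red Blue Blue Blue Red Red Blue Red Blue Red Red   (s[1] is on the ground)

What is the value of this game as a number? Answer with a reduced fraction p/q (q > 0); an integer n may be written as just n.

-14551/16384

Recurse on prefixes of the 15-edge string Red Blue Red Red Red Blue Blue Blue Red Red Blue Red Blue Red Red:
val_1 [R]  L=[]  R=[0]  so -1
val_2 [RB]  L=[-1]  R=[0]  so -1/2
val_3 [RBR]  L=[-1]  R=[-1/2,0]  so -3/4
val_4 [RBRR]  L=[-1]  R=[-3/4,-1/2,0]  so -7/8
val_5 [RBRRR]  L=[-1]  R=[-7/8,-3/4,-1/2,0]  so -15/16
val_6 [RBRRRB]  L=[-1,-15/16]  R=[-7/8,-3/4,-1/2,0]  so -29/32
val_7 [RBRRRBB]  L=[-1,-15/16,-29/32]  R=[-7/8,-3/4,-1/2,0]  so -57/64
val_8 [RBRRRBBB]  L=[-1,-15/16,-29/32,-57/64]  R=[-7/8,-3/4,-1/2,0]  so -113/128
val_9 [RBRRRBBBR]  L=[-1,-15/16,-29/32,-57/64]  R=[-113/128,-7/8,-3/4,-1/2,0]  so -227/256
val_10 [RBRRRBBBRR]  L=[-1,-15/16,-29/32,-57/64]  R=[-227/256,-113/128,-7/8,-3/4,-1/2,0]  so -455/512
val_11 [RBRRRBBBRRB]  L=[-1,-15/16,-29/32,-57/64,-455/512]  R=[-227/256,-113/128,-7/8,-3/4,-1/2,0]  so -909/1024
val_12 [RBRRRBBBRRBR]  L=[-1,-15/16,-29/32,-57/64,-455/512]  R=[-909/1024,-227/256,-113/128,-7/8,-3/4,-1/2,0]  so -1819/2048
val_13 [RBRRRBBBRRBRB]  L=[-1,-15/16,-29/32,-57/64,-455/512,-1819/2048]  R=[-909/1024,-227/256,-113/128,-7/8,-3/4,-1/2,0]  so -3637/4096
val_14 [RBRRRBBBRRBRBR]  L=[-1,-15/16,-29/32,-57/64,-455/512,-1819/2048]  R=[-3637/4096,-909/1024,-227/256,-113/128,-7/8,-3/4,-1/2,0]  so -7275/8192
val_15 [RBRRRBBBRRBRBRR]  L=[-1,-15/16,-29/32,-57/64,-455/512,-1819/2048]  R=[-7275/8192,-3637/4096,-909/1024,-227/256,-113/128,-7/8,-3/4,-1/2,0]  so -14551/16384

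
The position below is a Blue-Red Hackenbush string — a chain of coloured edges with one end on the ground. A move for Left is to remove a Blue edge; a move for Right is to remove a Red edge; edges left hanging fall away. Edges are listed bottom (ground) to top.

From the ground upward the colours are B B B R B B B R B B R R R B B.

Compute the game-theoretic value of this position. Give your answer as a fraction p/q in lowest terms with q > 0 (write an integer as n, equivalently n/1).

11975/4096

g_1 [B]  L=[0]  R=[none]  → 1
g_2 [BB]  L=[0, 1]  R=[none]  → 2
g_3 [BBB]  L=[0, 1, 2]  R=[none]  → 3
g_4 [BBBR]  L=[0, 1, 2]  R=[3]  → 5/2
g_5 [BBBRB]  L=[0, 1, 2, 5/2]  R=[3]  → 11/4
g_6 [BBBRBB]  L=[0, 1, 2, 5/2, 11/4]  R=[3]  → 23/8
g_7 [BBBRBBB]  L=[0, 1, 2, 5/2, 11/4, 23/8]  R=[3]  → 47/16
g_8 [BBBRBBBR]  L=[0, 1, 2, 5/2, 11/4, 23/8]  R=[47/16, 3]  → 93/32
g_9 [BBBRBBBRB]  L=[0, 1, 2, 5/2, 11/4, 23/8, 93/32]  R=[47/16, 3]  → 187/64
g_10 [BBBRBBBRBB]  L=[0, 1, 2, 5/2, 11/4, 23/8, 93/32, 187/64]  R=[47/16, 3]  → 375/128
g_11 [BBBRBBBRBBR]  L=[0, 1, 2, 5/2, 11/4, 23/8, 93/32, 187/64]  R=[375/128, 47/16, 3]  → 749/256
g_12 [BBBRBBBRBBRR]  L=[0, 1, 2, 5/2, 11/4, 23/8, 93/32, 187/64]  R=[749/256, 375/128, 47/16, 3]  → 1497/512
g_13 [BBBRBBBRBBRRR]  L=[0, 1, 2, 5/2, 11/4, 23/8, 93/32, 187/64]  R=[1497/512, 749/256, 375/128, 47/16, 3]  → 2993/1024
g_14 [BBBRBBBRBBRRRB]  L=[0, 1, 2, 5/2, 11/4, 23/8, 93/32, 187/64, 2993/1024]  R=[1497/512, 749/256, 375/128, 47/16, 3]  → 5987/2048
g_15 [BBBRBBBRBBRRRBB]  L=[0, 1, 2, 5/2, 11/4, 23/8, 93/32, 187/64, 2993/1024, 5987/2048]  R=[1497/512, 749/256, 375/128, 47/16, 3]  → 11975/4096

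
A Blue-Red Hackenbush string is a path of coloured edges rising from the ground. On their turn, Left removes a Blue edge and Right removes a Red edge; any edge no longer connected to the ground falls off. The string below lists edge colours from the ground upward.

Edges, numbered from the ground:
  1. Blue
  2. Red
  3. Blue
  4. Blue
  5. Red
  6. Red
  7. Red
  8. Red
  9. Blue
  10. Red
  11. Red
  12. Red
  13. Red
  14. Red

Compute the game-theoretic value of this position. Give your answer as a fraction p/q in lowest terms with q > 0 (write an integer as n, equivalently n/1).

Prefix values for Blue Red Blue Blue Red Red Red Red Blue Red Red Red Red Red via {L|R} + simplicity:
edge 1 of 14 (Blue): { 0 | none } -> 1
edge 2 of 14 (Red): { 0 | 1 } -> 1/2
edge 3 of 14 (Blue): { 0,1/2 | 1 } -> 3/4
edge 4 of 14 (Blue): { 0,1/2,3/4 | 1 } -> 7/8
edge 5 of 14 (Red): { 0,1/2,3/4 | 7/8,1 } -> 13/16
edge 6 of 14 (Red): { 0,1/2,3/4 | 13/16,7/8,1 } -> 25/32
edge 7 of 14 (Red): { 0,1/2,3/4 | 25/32,13/16,7/8,1 } -> 49/64
edge 8 of 14 (Red): { 0,1/2,3/4 | 49/64,25/32,13/16,7/8,1 } -> 97/128
edge 9 of 14 (Blue): { 0,1/2,3/4,97/128 | 49/64,25/32,13/16,7/8,1 } -> 195/256
edge 10 of 14 (Red): { 0,1/2,3/4,97/128 | 195/256,49/64,25/32,13/16,7/8,1 } -> 389/512
edge 11 of 14 (Red): { 0,1/2,3/4,97/128 | 389/512,195/256,49/64,25/32,13/16,7/8,1 } -> 777/1024
edge 12 of 14 (Red): { 0,1/2,3/4,97/128 | 777/1024,389/512,195/256,49/64,25/32,13/16,7/8,1 } -> 1553/2048
edge 13 of 14 (Red): { 0,1/2,3/4,97/128 | 1553/2048,777/1024,389/512,195/256,49/64,25/32,13/16,7/8,1 } -> 3105/4096
edge 14 of 14 (Red): { 0,1/2,3/4,97/128 | 3105/4096,1553/2048,777/1024,389/512,195/256,49/64,25/32,13/16,7/8,1 } -> 6209/8192

6209/8192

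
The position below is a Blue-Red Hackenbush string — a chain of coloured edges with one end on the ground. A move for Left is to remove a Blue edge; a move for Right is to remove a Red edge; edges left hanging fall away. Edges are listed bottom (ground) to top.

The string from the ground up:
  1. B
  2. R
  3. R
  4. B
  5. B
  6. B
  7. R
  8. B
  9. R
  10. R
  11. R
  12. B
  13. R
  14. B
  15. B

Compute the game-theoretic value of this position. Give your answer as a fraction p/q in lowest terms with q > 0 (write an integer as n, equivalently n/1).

7447/16384

G(B) = { 0 | · } → 1
G(BR) = { 0 | 1 } → 1/2
G(BRR) = { 0 | 1/2 1 } → 1/4
G(BRRB) = { 0 1/4 | 1/2 1 } → 3/8
G(BRRBB) = { 0 1/4 3/8 | 1/2 1 } → 7/16
G(BRRBBB) = { 0 1/4 3/8 7/16 | 1/2 1 } → 15/32
G(BRRBBBR) = { 0 1/4 3/8 7/16 | 15/32 1/2 1 } → 29/64
G(BRRBBBRB) = { 0 1/4 3/8 7/16 29/64 | 15/32 1/2 1 } → 59/128
G(BRRBBBRBR) = { 0 1/4 3/8 7/16 29/64 | 59/128 15/32 1/2 1 } → 117/256
G(BRRBBBRBRR) = { 0 1/4 3/8 7/16 29/64 | 117/256 59/128 15/32 1/2 1 } → 233/512
G(BRRBBBRBRRR) = { 0 1/4 3/8 7/16 29/64 | 233/512 117/256 59/128 15/32 1/2 1 } → 465/1024
G(BRRBBBRBRRRB) = { 0 1/4 3/8 7/16 29/64 465/1024 | 233/512 117/256 59/128 15/32 1/2 1 } → 931/2048
G(BRRBBBRBRRRBR) = { 0 1/4 3/8 7/16 29/64 465/1024 | 931/2048 233/512 117/256 59/128 15/32 1/2 1 } → 1861/4096
G(BRRBBBRBRRRBRB) = { 0 1/4 3/8 7/16 29/64 465/1024 1861/4096 | 931/2048 233/512 117/256 59/128 15/32 1/2 1 } → 3723/8192
G(BRRBBBRBRRRBRBB) = { 0 1/4 3/8 7/16 29/64 465/1024 1861/4096 3723/8192 | 931/2048 233/512 117/256 59/128 15/32 1/2 1 } → 7447/16384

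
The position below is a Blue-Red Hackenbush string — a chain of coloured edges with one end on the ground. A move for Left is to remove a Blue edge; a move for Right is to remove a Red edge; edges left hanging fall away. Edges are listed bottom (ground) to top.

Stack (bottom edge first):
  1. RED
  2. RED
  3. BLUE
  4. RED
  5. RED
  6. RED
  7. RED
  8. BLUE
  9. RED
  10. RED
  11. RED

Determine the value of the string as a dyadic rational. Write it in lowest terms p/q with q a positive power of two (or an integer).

-1007/512

Build val(s[:k]) for k = 1..11, string s = RED RED BLUE RED RED RED RED BLUE RED RED RED.
step 1: add RED to get R; options L={  } R={ 0 } = -1
step 2: add RED to get RR; options L={  } R={ -1 0 } = -2
step 3: add BLUE to get RRB; options L={ -2 } R={ -1 0 } = -3/2
step 4: add RED to get RRBR; options L={ -2 } R={ -3/2 -1 0 } = -7/4
step 5: add RED to get RRBRR; options L={ -2 } R={ -7/4 -3/2 -1 0 } = -15/8
step 6: add RED to get RRBRRR; options L={ -2 } R={ -15/8 -7/4 -3/2 -1 0 } = -31/16
step 7: add RED to get RRBRRRR; options L={ -2 } R={ -31/16 -15/8 -7/4 -3/2 -1 0 } = -63/32
step 8: add BLUE to get RRBRRRRB; options L={ -2 -63/32 } R={ -31/16 -15/8 -7/4 -3/2 -1 0 } = -125/64
step 9: add RED to get RRBRRRRBR; options L={ -2 -63/32 } R={ -125/64 -31/16 -15/8 -7/4 -3/2 -1 0 } = -251/128
step 10: add RED to get RRBRRRRBRR; options L={ -2 -63/32 } R={ -251/128 -125/64 -31/16 -15/8 -7/4 -3/2 -1 0 } = -503/256
step 11: add RED to get RRBRRRRBRRR; options L={ -2 -63/32 } R={ -503/256 -251/128 -125/64 -31/16 -15/8 -7/4 -3/2 -1 0 } = -1007/512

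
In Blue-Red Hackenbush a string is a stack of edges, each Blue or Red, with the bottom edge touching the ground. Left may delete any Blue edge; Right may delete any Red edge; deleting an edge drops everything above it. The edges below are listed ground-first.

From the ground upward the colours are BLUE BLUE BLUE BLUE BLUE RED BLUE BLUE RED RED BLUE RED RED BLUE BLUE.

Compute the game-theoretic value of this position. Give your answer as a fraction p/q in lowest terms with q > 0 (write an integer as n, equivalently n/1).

4903/1024

Recurse on prefixes of the 15-edge string BLUE BLUE BLUE BLUE BLUE RED BLUE BLUE RED RED BLUE RED RED BLUE BLUE:
B: Left { 0 }, Right { · } — simplest 1
BB: Left { 0,1 }, Right { · } — simplest 2
BBB: Left { 0,1,2 }, Right { · } — simplest 3
BBBB: Left { 0,1,2,3 }, Right { · } — simplest 4
BBBBB: Left { 0,1,2,3,4 }, Right { · } — simplest 5
BBBBBR: Left { 0,1,2,3,4 }, Right { 5 } — simplest 9/2
BBBBBRB: Left { 0,1,2,3,4,9/2 }, Right { 5 } — simplest 19/4
BBBBBRBB: Left { 0,1,2,3,4,9/2,19/4 }, Right { 5 } — simplest 39/8
BBBBBRBBR: Left { 0,1,2,3,4,9/2,19/4 }, Right { 39/8,5 } — simplest 77/16
BBBBBRBBRR: Left { 0,1,2,3,4,9/2,19/4 }, Right { 77/16,39/8,5 } — simplest 153/32
BBBBBRBBRRB: Left { 0,1,2,3,4,9/2,19/4,153/32 }, Right { 77/16,39/8,5 } — simplest 307/64
BBBBBRBBRRBR: Left { 0,1,2,3,4,9/2,19/4,153/32 }, Right { 307/64,77/16,39/8,5 } — simplest 613/128
BBBBBRBBRRBRR: Left { 0,1,2,3,4,9/2,19/4,153/32 }, Right { 613/128,307/64,77/16,39/8,5 } — simplest 1225/256
BBBBBRBBRRBRRB: Left { 0,1,2,3,4,9/2,19/4,153/32,1225/256 }, Right { 613/128,307/64,77/16,39/8,5 } — simplest 2451/512
BBBBBRBBRRBRRBB: Left { 0,1,2,3,4,9/2,19/4,153/32,1225/256,2451/512 }, Right { 613/128,307/64,77/16,39/8,5 } — simplest 4903/1024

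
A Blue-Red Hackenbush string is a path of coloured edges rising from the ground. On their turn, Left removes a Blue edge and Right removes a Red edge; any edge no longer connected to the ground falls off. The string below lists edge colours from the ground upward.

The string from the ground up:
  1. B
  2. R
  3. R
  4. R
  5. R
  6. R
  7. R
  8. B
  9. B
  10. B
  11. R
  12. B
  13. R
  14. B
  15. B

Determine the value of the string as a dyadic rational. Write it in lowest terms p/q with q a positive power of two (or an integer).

edge 1 of 15 (B): { 0 | ∅ } -> 1
edge 2 of 15 (R): { 0 | 1 } -> 1/2
edge 3 of 15 (R): { 0 | 1/2,1 } -> 1/4
edge 4 of 15 (R): { 0 | 1/4,1/2,1 } -> 1/8
edge 5 of 15 (R): { 0 | 1/8,1/4,1/2,1 } -> 1/16
edge 6 of 15 (R): { 0 | 1/16,1/8,1/4,1/2,1 } -> 1/32
edge 7 of 15 (R): { 0 | 1/32,1/16,1/8,1/4,1/2,1 } -> 1/64
edge 8 of 15 (B): { 0,1/64 | 1/32,1/16,1/8,1/4,1/2,1 } -> 3/128
edge 9 of 15 (B): { 0,1/64,3/128 | 1/32,1/16,1/8,1/4,1/2,1 } -> 7/256
edge 10 of 15 (B): { 0,1/64,3/128,7/256 | 1/32,1/16,1/8,1/4,1/2,1 } -> 15/512
edge 11 of 15 (R): { 0,1/64,3/128,7/256 | 15/512,1/32,1/16,1/8,1/4,1/2,1 } -> 29/1024
edge 12 of 15 (B): { 0,1/64,3/128,7/256,29/1024 | 15/512,1/32,1/16,1/8,1/4,1/2,1 } -> 59/2048
edge 13 of 15 (R): { 0,1/64,3/128,7/256,29/1024 | 59/2048,15/512,1/32,1/16,1/8,1/4,1/2,1 } -> 117/4096
edge 14 of 15 (B): { 0,1/64,3/128,7/256,29/1024,117/4096 | 59/2048,15/512,1/32,1/16,1/8,1/4,1/2,1 } -> 235/8192
edge 15 of 15 (B): { 0,1/64,3/128,7/256,29/1024,117/4096,235/8192 | 59/2048,15/512,1/32,1/16,1/8,1/4,1/2,1 } -> 471/16384

471/16384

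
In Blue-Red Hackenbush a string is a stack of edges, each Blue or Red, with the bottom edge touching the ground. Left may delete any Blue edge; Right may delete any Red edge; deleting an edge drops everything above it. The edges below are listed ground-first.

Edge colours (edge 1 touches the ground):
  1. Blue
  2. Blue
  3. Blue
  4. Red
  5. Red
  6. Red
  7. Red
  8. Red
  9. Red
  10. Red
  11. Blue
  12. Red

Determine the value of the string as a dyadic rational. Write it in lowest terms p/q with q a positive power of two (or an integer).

1 of 12 · B · max L 0 · min R +∞ = 1
2 of 12 · BB · max L 1 · min R +∞ = 2
3 of 12 · BBB · max L 2 · min R +∞ = 3
4 of 12 · BBBR · max L 2 · min R 3 = 5/2
5 of 12 · BBBRR · max L 2 · min R 5/2 = 9/4
6 of 12 · BBBRRR · max L 2 · min R 9/4 = 17/8
7 of 12 · BBBRRRR · max L 2 · min R 17/8 = 33/16
8 of 12 · BBBRRRRR · max L 2 · min R 33/16 = 65/32
9 of 12 · BBBRRRRRR · max L 2 · min R 65/32 = 129/64
10 of 12 · BBBRRRRRRR · max L 2 · min R 129/64 = 257/128
11 of 12 · BBBRRRRRRRB · max L 257/128 · min R 129/64 = 515/256
12 of 12 · BBBRRRRRRRBR · max L 257/128 · min R 515/256 = 1029/512

1029/512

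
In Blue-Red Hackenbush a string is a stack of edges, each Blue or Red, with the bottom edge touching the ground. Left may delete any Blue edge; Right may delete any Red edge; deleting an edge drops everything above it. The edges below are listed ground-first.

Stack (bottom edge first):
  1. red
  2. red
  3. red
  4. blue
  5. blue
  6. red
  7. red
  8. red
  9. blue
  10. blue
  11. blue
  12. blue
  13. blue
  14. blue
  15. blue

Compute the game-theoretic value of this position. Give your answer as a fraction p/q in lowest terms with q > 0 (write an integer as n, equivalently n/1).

Prefix values for red red red blue blue red red red blue blue blue blue blue blue blue via {L|R} + simplicity:
edge 1 of 15 (red): { · | 0 } = -1
edge 2 of 15 (red): { · | -1 0 } = -2
edge 3 of 15 (red): { · | -2 -1 0 } = -3
edge 4 of 15 (blue): { -3 | -2 -1 0 } = -5/2
edge 5 of 15 (blue): { -3 -5/2 | -2 -1 0 } = -9/4
edge 6 of 15 (red): { -3 -5/2 | -9/4 -2 -1 0 } = -19/8
edge 7 of 15 (red): { -3 -5/2 | -19/8 -9/4 -2 -1 0 } = -39/16
edge 8 of 15 (red): { -3 -5/2 | -39/16 -19/8 -9/4 -2 -1 0 } = -79/32
edge 9 of 15 (blue): { -3 -5/2 -79/32 | -39/16 -19/8 -9/4 -2 -1 0 } = -157/64
edge 10 of 15 (blue): { -3 -5/2 -79/32 -157/64 | -39/16 -19/8 -9/4 -2 -1 0 } = -313/128
edge 11 of 15 (blue): { -3 -5/2 -79/32 -157/64 -313/128 | -39/16 -19/8 -9/4 -2 -1 0 } = -625/256
edge 12 of 15 (blue): { -3 -5/2 -79/32 -157/64 -313/128 -625/256 | -39/16 -19/8 -9/4 -2 -1 0 } = -1249/512
edge 13 of 15 (blue): { -3 -5/2 -79/32 -157/64 -313/128 -625/256 -1249/512 | -39/16 -19/8 -9/4 -2 -1 0 } = -2497/1024
edge 14 of 15 (blue): { -3 -5/2 -79/32 -157/64 -313/128 -625/256 -1249/512 -2497/1024 | -39/16 -19/8 -9/4 -2 -1 0 } = -4993/2048
edge 15 of 15 (blue): { -3 -5/2 -79/32 -157/64 -313/128 -625/256 -1249/512 -2497/1024 -4993/2048 | -39/16 -19/8 -9/4 -2 -1 0 } = -9985/4096

-9985/4096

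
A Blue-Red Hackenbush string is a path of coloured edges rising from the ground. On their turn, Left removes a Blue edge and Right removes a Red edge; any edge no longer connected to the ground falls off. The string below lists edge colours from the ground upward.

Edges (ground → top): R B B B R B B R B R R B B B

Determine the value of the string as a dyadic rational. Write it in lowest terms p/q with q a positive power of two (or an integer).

-1201/8192

Build g(s[:k]) for k = 1..14, string s = R B B B R B B R B R R B B B.
R: Left { ∅ }, Right { 0 } so simplest -1
RB: Left { -1 }, Right { 0 } so simplest -1/2
RBB: Left { -1; -1/2 }, Right { 0 } so simplest -1/4
RBBB: Left { -1; -1/2; -1/4 }, Right { 0 } so simplest -1/8
RBBBR: Left { -1; -1/2; -1/4 }, Right { -1/8; 0 } so simplest -3/16
RBBBRB: Left { -1; -1/2; -1/4; -3/16 }, Right { -1/8; 0 } so simplest -5/32
RBBBRBB: Left { -1; -1/2; -1/4; -3/16; -5/32 }, Right { -1/8; 0 } so simplest -9/64
RBBBRBBR: Left { -1; -1/2; -1/4; -3/16; -5/32 }, Right { -9/64; -1/8; 0 } so simplest -19/128
RBBBRBBRB: Left { -1; -1/2; -1/4; -3/16; -5/32; -19/128 }, Right { -9/64; -1/8; 0 } so simplest -37/256
RBBBRBBRBR: Left { -1; -1/2; -1/4; -3/16; -5/32; -19/128 }, Right { -37/256; -9/64; -1/8; 0 } so simplest -75/512
RBBBRBBRBRR: Left { -1; -1/2; -1/4; -3/16; -5/32; -19/128 }, Right { -75/512; -37/256; -9/64; -1/8; 0 } so simplest -151/1024
RBBBRBBRBRRB: Left { -1; -1/2; -1/4; -3/16; -5/32; -19/128; -151/1024 }, Right { -75/512; -37/256; -9/64; -1/8; 0 } so simplest -301/2048
RBBBRBBRBRRBB: Left { -1; -1/2; -1/4; -3/16; -5/32; -19/128; -151/1024; -301/2048 }, Right { -75/512; -37/256; -9/64; -1/8; 0 } so simplest -601/4096
RBBBRBBRBRRBBB: Left { -1; -1/2; -1/4; -3/16; -5/32; -19/128; -151/1024; -301/2048; -601/4096 }, Right { -75/512; -37/256; -9/64; -1/8; 0 } so simplest -1201/8192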